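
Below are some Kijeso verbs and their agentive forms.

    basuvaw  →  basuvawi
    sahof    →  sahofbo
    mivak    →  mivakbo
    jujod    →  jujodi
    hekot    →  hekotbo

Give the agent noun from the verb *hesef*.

The alternation tracks the final consonant of the stem — -bo when the stem ends in a voiceless consonant (*sahof*, *mivak*, *hekot*); -i when the stem ends in a voiced consonant (*basuvaw*, *jujod*).
Since the final consonant of *hesef* is /f/ (voiceless), it takes -bo, giving *hesefbo*.

hesefbo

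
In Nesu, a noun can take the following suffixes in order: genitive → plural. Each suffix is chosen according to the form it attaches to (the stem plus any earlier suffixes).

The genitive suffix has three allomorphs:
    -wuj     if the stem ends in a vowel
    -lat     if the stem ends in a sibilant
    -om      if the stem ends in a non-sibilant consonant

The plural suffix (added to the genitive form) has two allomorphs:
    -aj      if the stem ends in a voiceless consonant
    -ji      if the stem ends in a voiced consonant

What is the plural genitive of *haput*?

Since the final sound of *haput* is /t/ (a non-sibilant consonant), it takes -om, giving *haputom*.
The genitive form *haputom* — final consonant /m/ (voiced) → -ji → *haputomji*.

haputomji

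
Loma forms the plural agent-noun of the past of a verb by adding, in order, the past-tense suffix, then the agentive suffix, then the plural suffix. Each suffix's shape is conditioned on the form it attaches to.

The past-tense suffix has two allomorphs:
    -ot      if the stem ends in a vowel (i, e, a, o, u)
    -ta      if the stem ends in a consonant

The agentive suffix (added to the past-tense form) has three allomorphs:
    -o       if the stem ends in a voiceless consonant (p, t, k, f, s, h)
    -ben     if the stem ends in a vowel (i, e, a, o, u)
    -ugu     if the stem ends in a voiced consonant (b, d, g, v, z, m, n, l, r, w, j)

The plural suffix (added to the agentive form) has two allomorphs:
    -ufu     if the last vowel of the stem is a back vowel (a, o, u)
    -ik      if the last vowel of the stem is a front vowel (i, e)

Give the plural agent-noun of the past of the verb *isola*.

Since the final sound of *isola* is /a/ (a vowel), it takes -ot, giving *isolaot*.
The final sound of the past-tense form *isolaot* is /t/, which is a voiceless consonant, so the agentive suffix is -o, giving *isolaoto*.
The agentive form *isolaoto*: last vowel = /o/, a back vowel → -ufu → *isolaotoufu*.

isolaotoufu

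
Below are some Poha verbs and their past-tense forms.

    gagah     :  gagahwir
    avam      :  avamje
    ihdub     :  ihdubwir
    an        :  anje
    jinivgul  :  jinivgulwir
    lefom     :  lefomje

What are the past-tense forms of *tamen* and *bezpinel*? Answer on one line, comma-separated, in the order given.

tamenje, bezpinelwir

The suffix is conditioned by the final consonant: -je when the stem ends in a nasal (*avam*, *an*, *lefom*); -wir when the stem ends in a non-nasal consonant (*gagah*, *ihdub*, *jinivgul*).
The final consonant of *tamen* is /n/, which is a nasal, so the suffix is -je, giving *tamenje*.
Since the final consonant of *bezpinel* is /l/ (non-nasal), it takes -wir, giving *bezpinelwir*.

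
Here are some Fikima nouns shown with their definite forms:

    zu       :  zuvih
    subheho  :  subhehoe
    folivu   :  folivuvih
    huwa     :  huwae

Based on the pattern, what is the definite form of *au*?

The pattern is height harmony: -vih when the last vowel of the stem is a high vowel (*zu*, *folivu*); -e when the last vowel of the stem is a non-high vowel (*subheho*, *huwa*).
*au* — last vowel /u/ (a high vowel) → -vih → *auvih*.

auvih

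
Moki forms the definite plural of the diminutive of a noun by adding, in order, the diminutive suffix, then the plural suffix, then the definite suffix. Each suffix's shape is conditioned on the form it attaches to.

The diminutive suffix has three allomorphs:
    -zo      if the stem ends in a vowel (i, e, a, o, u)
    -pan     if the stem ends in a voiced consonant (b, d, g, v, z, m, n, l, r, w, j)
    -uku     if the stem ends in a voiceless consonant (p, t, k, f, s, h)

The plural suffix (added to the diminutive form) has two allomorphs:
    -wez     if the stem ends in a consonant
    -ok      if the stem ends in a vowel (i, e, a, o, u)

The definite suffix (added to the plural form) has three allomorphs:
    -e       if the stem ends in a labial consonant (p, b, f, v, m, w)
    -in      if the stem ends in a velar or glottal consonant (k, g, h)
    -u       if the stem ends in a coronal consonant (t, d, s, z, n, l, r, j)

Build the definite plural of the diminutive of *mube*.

Since the final sound of *mube* is /e/ (a vowel), it takes -zo, giving *mubezo*.
The diminutive form *mubezo* — final sound /o/ (a vowel) → -ok → *mubezook*.
The plural form *mubezook*: final consonant = /k/, velar/glottal → -in → *mubezookin*.

mubezookin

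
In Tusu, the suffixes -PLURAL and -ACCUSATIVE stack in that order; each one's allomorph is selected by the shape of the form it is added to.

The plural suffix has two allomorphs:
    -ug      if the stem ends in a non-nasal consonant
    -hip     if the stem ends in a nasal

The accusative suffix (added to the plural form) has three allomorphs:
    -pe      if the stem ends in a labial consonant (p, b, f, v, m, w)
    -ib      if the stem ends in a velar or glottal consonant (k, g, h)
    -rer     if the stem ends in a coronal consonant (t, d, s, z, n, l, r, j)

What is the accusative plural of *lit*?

The final consonant of *lit* is /t/, which is non-nasal, so the plural suffix is -ug, giving *litug*.
Since the final consonant of the plural form *litug* is /g/ (velar/glottal), it takes -ib, giving *litugib*.

litugib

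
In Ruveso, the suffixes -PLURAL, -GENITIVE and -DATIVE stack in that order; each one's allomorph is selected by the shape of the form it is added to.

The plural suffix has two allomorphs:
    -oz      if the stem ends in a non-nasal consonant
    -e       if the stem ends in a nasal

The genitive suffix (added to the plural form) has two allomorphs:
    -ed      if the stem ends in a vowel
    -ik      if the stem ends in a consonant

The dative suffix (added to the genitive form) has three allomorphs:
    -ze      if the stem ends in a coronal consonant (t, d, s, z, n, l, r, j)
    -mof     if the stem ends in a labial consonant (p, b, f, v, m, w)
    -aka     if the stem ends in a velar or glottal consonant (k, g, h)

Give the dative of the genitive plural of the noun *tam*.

The final consonant of *tam* is /m/, which is a nasal, so the plural suffix is -e, giving *tame*.
The plural form *tame*: final sound = /e/, a vowel → -ed → *tameed*.
The final consonant of the genitive form *tameed* is /d/, which is coronal, so the dative suffix is -ze, giving *tameedze*.

tameedze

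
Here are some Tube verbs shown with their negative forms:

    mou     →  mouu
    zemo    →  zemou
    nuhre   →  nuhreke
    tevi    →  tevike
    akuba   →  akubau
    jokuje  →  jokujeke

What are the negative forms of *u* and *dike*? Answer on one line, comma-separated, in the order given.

The pattern is front/back vowel harmony: -ke when the last vowel of the stem is a front vowel (*nuhre*, *tevi*, *jokuje*); -u when the last vowel of the stem is a back vowel (*mou*, *zemo*, *akuba*).
The last vowel of *u* is /u/, which is a back vowel, so the suffix is -u, giving *uu*.
*dike*: last vowel = /e/, a front vowel → -ke → *dikeke*.

uu, dikeke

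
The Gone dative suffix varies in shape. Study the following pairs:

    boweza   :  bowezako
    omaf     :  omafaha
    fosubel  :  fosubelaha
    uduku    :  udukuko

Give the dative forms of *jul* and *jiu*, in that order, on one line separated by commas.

julaha, jiuko

The alternation tracks the final sound of the stem — -aha when the stem ends in a consonant (*omaf*, *fosubel*); -ko when the stem ends in a vowel (*boweza*, *uduku*).
*jul* — final sound /l/ (a consonant) → -aha → *julaha*.
*jiu*: final sound = /u/, a vowel → -ko → *jiuko*.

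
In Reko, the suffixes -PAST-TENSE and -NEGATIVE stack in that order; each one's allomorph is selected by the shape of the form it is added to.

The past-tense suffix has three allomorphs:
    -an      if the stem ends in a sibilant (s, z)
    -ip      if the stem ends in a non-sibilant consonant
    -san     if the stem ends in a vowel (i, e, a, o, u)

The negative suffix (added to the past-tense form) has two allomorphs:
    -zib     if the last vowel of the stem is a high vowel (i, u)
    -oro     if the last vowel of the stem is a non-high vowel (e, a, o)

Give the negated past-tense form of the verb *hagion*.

The final sound of *hagion* is /n/, which is a non-sibilant consonant, so the past-tense suffix is -ip, giving *hagionip*.
The last vowel of the past-tense form *hagionip* is /i/, which is a high vowel, so the negative suffix is -zib, giving *hagionipzib*.

hagionipzib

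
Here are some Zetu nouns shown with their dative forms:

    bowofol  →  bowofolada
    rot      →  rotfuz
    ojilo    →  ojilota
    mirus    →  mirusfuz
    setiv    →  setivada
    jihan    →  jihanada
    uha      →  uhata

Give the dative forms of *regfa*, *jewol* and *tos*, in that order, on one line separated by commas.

regfata, jewolada, tosfuz

The pattern is voicing of the final sound: -fuz when the stem ends in a voiceless consonant (*rot*, *mirus*); -ada when the stem ends in a voiced consonant (*bowofol*, *setiv*, *jihan*); -ta when the stem ends in a vowel (*ojilo*, *uha*).
*regfa*: final sound = /a/, a vowel → -ta → *regfata*.
The final sound of *jewol* is /l/, which is a voiced consonant, so the suffix is -ada, giving *jewolada*.
The final sound of *tos* is /s/, which is a voiceless consonant, so the suffix is -fuz, giving *tosfuz*.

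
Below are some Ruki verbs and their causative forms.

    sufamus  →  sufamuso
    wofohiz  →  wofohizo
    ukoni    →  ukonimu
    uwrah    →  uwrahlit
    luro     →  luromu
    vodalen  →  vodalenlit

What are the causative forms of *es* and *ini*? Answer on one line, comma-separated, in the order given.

eso, inimu

The pattern is sibilance of the final sound: -o when the stem ends in a sibilant (*sufamus*, *wofohiz*); -lit when the stem ends in a non-sibilant consonant (*uwrah*, *vodalen*); -mu when the stem ends in a vowel (*ukoni*, *luro*).
*es*: final sound = /s/, a sibilant → -o → *eso*.
The final sound of *ini* is /i/, which is a vowel, so the suffix is -mu, giving *inimu*.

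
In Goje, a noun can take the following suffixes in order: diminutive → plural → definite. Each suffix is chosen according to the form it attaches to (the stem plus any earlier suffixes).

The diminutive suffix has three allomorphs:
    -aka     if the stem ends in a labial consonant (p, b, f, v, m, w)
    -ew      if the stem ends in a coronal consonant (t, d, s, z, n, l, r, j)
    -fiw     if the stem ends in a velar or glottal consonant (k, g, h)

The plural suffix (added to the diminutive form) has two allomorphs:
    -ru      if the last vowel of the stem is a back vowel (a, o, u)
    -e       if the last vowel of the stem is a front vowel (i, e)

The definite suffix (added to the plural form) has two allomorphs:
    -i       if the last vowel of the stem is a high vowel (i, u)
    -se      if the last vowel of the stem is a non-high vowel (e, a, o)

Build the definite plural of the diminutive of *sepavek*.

sepavekfiwese

*sepavek*: final consonant = /k/, velar/glottal → -fiw → *sepavekfiw*.
The last vowel of the diminutive form *sepavekfiw* is /i/, which is a front vowel, so the plural suffix is -e, giving *sepavekfiwe*.
The plural form *sepavekfiwe*: last vowel = /e/, a non-high vowel → -se → *sepavekfiwese*.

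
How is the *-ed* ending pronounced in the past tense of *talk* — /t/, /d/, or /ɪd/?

/t/

The stem *talk* ends in a voiceless consonant other than /t/.
The -ed suffix is realized as /ɪd/ after /t, d/; as /t/ after other voiceless consonants; and as /d/ after other voiced sounds.
So -ed on *talk* is pronounced /t/.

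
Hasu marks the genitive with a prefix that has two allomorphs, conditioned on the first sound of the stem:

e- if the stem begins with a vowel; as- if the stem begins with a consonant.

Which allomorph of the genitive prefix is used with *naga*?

as-

*naga* — first sound /n/ (a consonant) → as-.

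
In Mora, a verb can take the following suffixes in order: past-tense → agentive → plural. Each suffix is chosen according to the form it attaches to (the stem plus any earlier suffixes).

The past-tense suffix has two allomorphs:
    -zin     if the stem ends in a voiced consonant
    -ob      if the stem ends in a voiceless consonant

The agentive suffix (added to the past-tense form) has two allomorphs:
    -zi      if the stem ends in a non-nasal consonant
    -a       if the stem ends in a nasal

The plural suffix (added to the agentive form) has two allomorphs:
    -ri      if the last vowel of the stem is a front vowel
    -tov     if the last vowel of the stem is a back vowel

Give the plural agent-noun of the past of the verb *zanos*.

zanosobziri

*zanos*: final consonant = /s/, voiceless → -ob → *zanosob*.
The past-tense form *zanosob* — final consonant /b/ (non-nasal) → -zi → *zanosobzi*.
The agentive form *zanosobzi*: last vowel = /i/, a front vowel → -ri → *zanosobziri*.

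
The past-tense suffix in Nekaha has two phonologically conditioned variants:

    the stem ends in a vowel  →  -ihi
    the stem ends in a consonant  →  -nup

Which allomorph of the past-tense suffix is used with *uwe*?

*uwe*: final sound = /e/, a vowel → -ihi.

-ihi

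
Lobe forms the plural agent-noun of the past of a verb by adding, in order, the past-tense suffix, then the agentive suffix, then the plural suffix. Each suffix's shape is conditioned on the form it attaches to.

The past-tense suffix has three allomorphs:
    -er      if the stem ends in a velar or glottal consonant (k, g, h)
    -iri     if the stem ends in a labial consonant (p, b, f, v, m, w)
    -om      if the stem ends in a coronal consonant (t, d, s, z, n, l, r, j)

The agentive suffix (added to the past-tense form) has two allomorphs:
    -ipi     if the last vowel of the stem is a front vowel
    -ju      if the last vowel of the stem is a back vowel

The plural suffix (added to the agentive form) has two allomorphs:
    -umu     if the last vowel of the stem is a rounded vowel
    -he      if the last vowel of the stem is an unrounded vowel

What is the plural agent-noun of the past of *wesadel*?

wesadelomjuumu

The final consonant of *wesadel* is /l/, which is coronal, so the past-tense suffix is -om, giving *wesadelom*.
Since the last vowel of the past-tense form *wesadelom* is /o/ (a back vowel), it takes -ju, giving *wesadelomju*.
The agentive form *wesadelomju*: last vowel = /u/, a rounded vowel → -umu → *wesadelomjuumu*.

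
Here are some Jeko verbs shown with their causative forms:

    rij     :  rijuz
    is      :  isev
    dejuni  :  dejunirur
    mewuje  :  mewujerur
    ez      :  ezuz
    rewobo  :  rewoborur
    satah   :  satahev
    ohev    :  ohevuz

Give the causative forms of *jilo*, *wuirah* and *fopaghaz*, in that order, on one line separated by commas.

jilorur, wuirahev, fopaghazuz

The alternation tracks the final sound of the stem — -ev when the stem ends in a voiceless consonant (*is*, *satah*); -uz when the stem ends in a voiced consonant (*rij*, *ez*, *ohev*); -rur when the stem ends in a vowel (*dejuni*, *mewuje*, *rewobo*).
*jilo* — final sound /o/ (a vowel) → -rur → *jilorur*.
Since the final sound of *wuirah* is /h/ (a voiceless consonant), it takes -ev, giving *wuirahev*.
The final sound of *fopaghaz* is /z/, which is a voiced consonant, so the suffix is -uz, giving *fopaghazuz*.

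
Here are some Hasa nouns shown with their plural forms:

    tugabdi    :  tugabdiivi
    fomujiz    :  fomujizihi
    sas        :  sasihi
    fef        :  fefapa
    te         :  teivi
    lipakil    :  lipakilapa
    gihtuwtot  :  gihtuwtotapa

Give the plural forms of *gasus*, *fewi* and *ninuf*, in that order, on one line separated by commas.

gasusihi, fewiivi, ninufapa

The suffix is conditioned by the final sound: -ihi when the stem ends in a sibilant (*fomujiz*, *sas*); -apa when the stem ends in a non-sibilant consonant (*fef*, *lipakil*, *gihtuwtot*); -ivi when the stem ends in a vowel (*tugabdi*, *te*).
The final sound of *gasus* is /s/, which is a sibilant, so the suffix is -ihi, giving *gasusihi*.
*fewi*: final sound = /i/, a vowel → -ivi → *fewiivi*.
The final sound of *ninuf* is /f/, which is a non-sibilant consonant, so the suffix is -apa, giving *ninufapa*.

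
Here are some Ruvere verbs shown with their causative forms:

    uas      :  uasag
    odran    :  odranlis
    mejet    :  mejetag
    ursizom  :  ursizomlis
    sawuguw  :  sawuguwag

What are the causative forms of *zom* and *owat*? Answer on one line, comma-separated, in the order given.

zomlis, owatag

Looking at the final consonant of each stem: -lis when the stem ends in a nasal (*odran*, *ursizom*); -ag when the stem ends in a non-nasal consonant (*uas*, *mejet*, *sawuguw*).
*zom*: final consonant = /m/, a nasal → -lis → *zomlis*.
*owat*: final consonant = /t/, non-nasal → -ag → *owatag*.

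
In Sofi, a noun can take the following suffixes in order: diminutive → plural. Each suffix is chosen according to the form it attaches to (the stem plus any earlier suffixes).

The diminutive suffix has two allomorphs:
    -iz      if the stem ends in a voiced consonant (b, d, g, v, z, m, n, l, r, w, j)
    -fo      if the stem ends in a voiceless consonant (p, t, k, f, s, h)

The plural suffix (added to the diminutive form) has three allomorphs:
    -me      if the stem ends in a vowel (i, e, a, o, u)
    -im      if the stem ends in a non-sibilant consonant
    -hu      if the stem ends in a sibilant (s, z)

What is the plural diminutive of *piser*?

The final consonant of *piser* is /r/, which is voiced, so the diminutive suffix is -iz, giving *piseriz*.
The diminutive form *piseriz* — final sound /z/ (a sibilant) → -hu → *piserizhu*.

piserizhu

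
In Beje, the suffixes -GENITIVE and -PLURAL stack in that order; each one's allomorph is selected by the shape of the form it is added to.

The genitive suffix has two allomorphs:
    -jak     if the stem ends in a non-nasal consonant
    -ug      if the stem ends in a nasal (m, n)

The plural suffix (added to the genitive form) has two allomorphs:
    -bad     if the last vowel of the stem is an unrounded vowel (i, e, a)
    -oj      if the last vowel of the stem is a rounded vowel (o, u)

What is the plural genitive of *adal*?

Since the final consonant of *adal* is /l/ (non-nasal), it takes -jak, giving *adaljak*.
The last vowel of the genitive form *adaljak* is /a/, which is an unrounded vowel, so the plural suffix is -bad, giving *adaljakbad*.

adaljakbad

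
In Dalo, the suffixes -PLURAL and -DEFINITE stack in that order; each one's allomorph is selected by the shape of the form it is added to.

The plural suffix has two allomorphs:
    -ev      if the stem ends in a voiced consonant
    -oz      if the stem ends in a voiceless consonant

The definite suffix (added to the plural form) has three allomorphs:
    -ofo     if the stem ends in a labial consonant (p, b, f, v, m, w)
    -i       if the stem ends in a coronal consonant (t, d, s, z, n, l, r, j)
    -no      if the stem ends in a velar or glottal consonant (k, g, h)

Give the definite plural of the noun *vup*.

vupozi

Since the final consonant of *vup* is /p/ (voiceless), it takes -oz, giving *vupoz*.
The final consonant of the plural form *vupoz* is /z/, which is coronal, so the definite suffix is -i, giving *vupozi*.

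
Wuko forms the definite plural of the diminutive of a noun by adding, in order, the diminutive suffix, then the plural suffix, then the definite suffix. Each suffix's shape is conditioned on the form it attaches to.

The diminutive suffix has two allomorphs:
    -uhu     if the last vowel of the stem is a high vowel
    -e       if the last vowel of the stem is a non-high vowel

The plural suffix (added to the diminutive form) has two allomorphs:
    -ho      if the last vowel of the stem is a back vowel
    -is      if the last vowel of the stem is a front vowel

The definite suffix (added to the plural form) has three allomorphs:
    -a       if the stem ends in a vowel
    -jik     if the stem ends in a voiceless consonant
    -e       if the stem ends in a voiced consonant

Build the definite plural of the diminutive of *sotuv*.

sotuvuhuhoa

*sotuv* — last vowel /u/ (a high vowel) → -uhu → *sotuvuhu*.
Since the last vowel of the diminutive form *sotuvuhu* is /u/ (a back vowel), it takes -ho, giving *sotuvuhuho*.
The final sound of the plural form *sotuvuhuho* is /o/, which is a vowel, so the definite suffix is -a, giving *sotuvuhuhoa*.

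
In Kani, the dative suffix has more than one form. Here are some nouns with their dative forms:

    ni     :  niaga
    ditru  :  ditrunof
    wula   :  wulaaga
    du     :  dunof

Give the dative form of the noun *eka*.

The suffix is conditioned by the last vowel: -nof when the last vowel of the stem is a rounded vowel (*ditru*, *du*); -aga when the last vowel of the stem is an unrounded vowel (*ni*, *wula*).
*eka*: last vowel = /a/, an unrounded vowel → -aga → *ekaaga*.

ekaaga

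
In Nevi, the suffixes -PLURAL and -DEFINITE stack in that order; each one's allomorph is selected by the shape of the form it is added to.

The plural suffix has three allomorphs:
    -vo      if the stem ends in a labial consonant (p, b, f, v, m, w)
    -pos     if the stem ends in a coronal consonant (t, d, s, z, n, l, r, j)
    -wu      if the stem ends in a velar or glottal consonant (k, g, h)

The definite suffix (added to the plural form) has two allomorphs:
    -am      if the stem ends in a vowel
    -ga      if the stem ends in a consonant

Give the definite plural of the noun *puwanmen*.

*puwanmen*: final consonant = /n/, coronal → -pos → *puwanmenpos*.
The plural form *puwanmenpos* — final sound /s/ (a consonant) → -ga → *puwanmenposga*.

puwanmenposga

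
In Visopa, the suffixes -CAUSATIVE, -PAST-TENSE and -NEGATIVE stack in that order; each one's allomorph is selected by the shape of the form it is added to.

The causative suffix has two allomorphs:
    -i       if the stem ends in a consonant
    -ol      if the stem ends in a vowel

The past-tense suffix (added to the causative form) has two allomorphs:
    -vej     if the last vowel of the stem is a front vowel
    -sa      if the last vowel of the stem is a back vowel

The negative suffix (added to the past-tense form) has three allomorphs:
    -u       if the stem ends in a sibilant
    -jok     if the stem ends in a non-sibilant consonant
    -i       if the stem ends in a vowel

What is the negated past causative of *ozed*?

ozedivejjok

Since the final sound of *ozed* is /d/ (a consonant), it takes -i, giving *ozedi*.
The causative form *ozedi* — last vowel /i/ (a front vowel) → -vej → *ozedivej*.
Since the final sound of the past-tense form *ozedivej* is /j/ (a non-sibilant consonant), it takes -jok, giving *ozedivejjok*.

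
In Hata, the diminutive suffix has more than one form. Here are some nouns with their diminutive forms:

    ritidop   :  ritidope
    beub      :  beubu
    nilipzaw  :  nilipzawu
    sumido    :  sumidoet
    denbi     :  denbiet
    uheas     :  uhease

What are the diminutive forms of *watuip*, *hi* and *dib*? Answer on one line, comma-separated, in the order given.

The suffix is conditioned by the final sound: -e when the stem ends in a voiceless consonant (*ritidop*, *uheas*); -u when the stem ends in a voiced consonant (*beub*, *nilipzaw*); -et when the stem ends in a vowel (*sumido*, *denbi*).
The final sound of *watuip* is /p/, which is a voiceless consonant, so the suffix is -e, giving *watuipe*.
Since the final sound of *hi* is /i/ (a vowel), it takes -et, giving *hiet*.
*dib*: final sound = /b/, a voiced consonant → -u → *dibu*.

watuipe, hiet, dibu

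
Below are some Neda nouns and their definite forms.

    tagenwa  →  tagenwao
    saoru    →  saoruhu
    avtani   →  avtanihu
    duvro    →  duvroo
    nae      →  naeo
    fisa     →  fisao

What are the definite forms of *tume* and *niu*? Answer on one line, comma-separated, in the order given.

The suffix is conditioned by the last vowel: -hu when the last vowel of the stem is a high vowel (*saoru*, *avtani*); -o when the last vowel of the stem is a non-high vowel (*tagenwa*, *duvro*, *nae*, *fisa*).
The last vowel of *tume* is /e/, which is a non-high vowel, so the suffix is -o, giving *tumeo*.
*niu*: last vowel = /u/, a high vowel → -hu → *niuhu*.

tumeo, niuhu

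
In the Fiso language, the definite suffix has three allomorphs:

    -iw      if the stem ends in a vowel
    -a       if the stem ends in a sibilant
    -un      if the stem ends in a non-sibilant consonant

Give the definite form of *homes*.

homesa

*homes* — final sound /s/ (a sibilant) → -a → *homesa*.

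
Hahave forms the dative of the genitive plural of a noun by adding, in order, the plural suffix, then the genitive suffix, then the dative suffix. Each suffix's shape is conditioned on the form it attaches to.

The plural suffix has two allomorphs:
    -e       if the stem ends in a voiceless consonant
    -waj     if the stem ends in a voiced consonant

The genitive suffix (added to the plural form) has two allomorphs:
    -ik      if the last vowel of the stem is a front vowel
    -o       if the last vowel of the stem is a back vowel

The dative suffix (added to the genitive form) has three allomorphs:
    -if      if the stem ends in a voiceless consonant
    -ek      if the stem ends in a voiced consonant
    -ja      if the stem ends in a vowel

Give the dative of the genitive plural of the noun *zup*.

zupeikif

*zup*: final consonant = /p/, voiceless → -e → *zupe*.
Since the last vowel of the plural form *zupe* is /e/ (a front vowel), it takes -ik, giving *zupeik*.
The genitive form *zupeik* — final sound /k/ (a voiceless consonant) → -if → *zupeikif*.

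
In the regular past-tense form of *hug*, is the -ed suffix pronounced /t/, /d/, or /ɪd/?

The stem *hug* ends in a voiced sound other than /d/.
The -ed suffix is realized as /ɪd/ after /t, d/; as /t/ after other voiceless consonants; and as /d/ after other voiced sounds.
So -ed on *hug* is pronounced /d/.

/d/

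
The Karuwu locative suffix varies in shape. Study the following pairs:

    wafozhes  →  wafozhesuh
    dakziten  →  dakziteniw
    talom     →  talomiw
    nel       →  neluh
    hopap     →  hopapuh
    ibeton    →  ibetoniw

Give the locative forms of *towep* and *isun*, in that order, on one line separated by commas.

Looking at the final consonant of each stem: -iw when the stem ends in a nasal (*dakziten*, *talom*, *ibeton*); -uh when the stem ends in a non-nasal consonant (*wafozhes*, *nel*, *hopap*).
Since the final consonant of *towep* is /p/ (non-nasal), it takes -uh, giving *towepuh*.
*isun* — final consonant /n/ (a nasal) → -iw → *isuniw*.

towepuh, isuniw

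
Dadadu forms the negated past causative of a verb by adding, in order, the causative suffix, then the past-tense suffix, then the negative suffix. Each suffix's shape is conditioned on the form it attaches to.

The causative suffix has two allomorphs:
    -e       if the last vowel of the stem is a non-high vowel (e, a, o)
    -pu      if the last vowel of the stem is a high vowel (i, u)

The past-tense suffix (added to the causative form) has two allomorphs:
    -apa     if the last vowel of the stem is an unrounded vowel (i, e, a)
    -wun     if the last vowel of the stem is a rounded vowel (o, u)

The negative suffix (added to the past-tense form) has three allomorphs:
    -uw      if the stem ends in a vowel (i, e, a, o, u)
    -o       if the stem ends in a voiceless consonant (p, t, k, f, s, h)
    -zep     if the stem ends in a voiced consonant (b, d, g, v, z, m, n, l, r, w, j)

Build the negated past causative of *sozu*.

sozupuwunzep

*sozu*: last vowel = /u/, a high vowel → -pu → *sozupu*.
The causative form *sozupu* — last vowel /u/ (a rounded vowel) → -wun → *sozupuwun*.
The past-tense form *sozupuwun*: final sound = /n/, a voiced consonant → -zep → *sozupuwunzep*.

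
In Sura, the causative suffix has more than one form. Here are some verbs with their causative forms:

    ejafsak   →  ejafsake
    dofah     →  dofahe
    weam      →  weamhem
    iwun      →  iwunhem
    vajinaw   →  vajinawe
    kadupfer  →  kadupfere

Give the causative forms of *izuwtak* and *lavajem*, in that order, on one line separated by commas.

izuwtake, lavajemhem

The alternation tracks the final consonant of the stem — -hem when the stem ends in a nasal (*weam*, *iwun*); -e when the stem ends in a non-nasal consonant (*ejafsak*, *dofah*, *vajinaw*, *kadupfer*).
*izuwtak* — final consonant /k/ (non-nasal) → -e → *izuwtake*.
Since the final consonant of *lavajem* is /m/ (a nasal), it takes -hem, giving *lavajemhem*.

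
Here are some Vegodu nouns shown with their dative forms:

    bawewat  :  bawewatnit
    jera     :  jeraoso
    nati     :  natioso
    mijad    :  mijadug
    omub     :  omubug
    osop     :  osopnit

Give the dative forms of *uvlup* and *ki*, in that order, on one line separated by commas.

uvlupnit, kioso

Looking at the final sound of each stem: -nit when the stem ends in a voiceless consonant (*bawewat*, *osop*); -ug when the stem ends in a voiced consonant (*mijad*, *omub*); -oso when the stem ends in a vowel (*jera*, *nati*).
Since the final sound of *uvlup* is /p/ (a voiceless consonant), it takes -nit, giving *uvlupnit*.
*ki*: final sound = /i/, a vowel → -oso → *kioso*.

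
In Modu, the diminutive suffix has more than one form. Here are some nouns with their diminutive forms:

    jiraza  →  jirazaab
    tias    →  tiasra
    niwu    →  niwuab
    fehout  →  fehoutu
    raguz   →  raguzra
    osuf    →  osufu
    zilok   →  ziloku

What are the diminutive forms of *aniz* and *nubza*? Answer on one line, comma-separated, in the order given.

anizra, nubzaab

The alternation tracks the final sound of the stem — -ra when the stem ends in a sibilant (*tias*, *raguz*); -u when the stem ends in a non-sibilant consonant (*fehout*, *osuf*, *zilok*); -ab when the stem ends in a vowel (*jiraza*, *niwu*).
The final sound of *aniz* is /z/, which is a sibilant, so the suffix is -ra, giving *anizra*.
*nubza*: final sound = /a/, a vowel → -ab → *nubzaab*.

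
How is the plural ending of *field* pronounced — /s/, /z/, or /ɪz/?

/z/

The stem *field* ends in a voiced non-sibilant sound.
The plural suffix surfaces as /ɪz/ after sibilants, /s/ after other voiceless consonants, and /z/ after other voiced sounds.
So the plural -s on *field* is pronounced /z/.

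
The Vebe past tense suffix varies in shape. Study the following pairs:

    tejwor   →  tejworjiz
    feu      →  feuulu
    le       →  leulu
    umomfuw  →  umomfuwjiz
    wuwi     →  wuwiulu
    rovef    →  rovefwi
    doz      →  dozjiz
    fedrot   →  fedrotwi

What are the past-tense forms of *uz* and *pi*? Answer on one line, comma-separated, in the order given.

Looking at the final sound of each stem: -wi when the stem ends in a voiceless consonant (*rovef*, *fedrot*); -jiz when the stem ends in a voiced consonant (*tejwor*, *umomfuw*, *doz*); -ulu when the stem ends in a vowel (*feu*, *le*, *wuwi*).
Since the final sound of *uz* is /z/ (a voiced consonant), it takes -jiz, giving *uzjiz*.
Since the final sound of *pi* is /i/ (a vowel), it takes -ulu, giving *piulu*.

uzjiz, piulu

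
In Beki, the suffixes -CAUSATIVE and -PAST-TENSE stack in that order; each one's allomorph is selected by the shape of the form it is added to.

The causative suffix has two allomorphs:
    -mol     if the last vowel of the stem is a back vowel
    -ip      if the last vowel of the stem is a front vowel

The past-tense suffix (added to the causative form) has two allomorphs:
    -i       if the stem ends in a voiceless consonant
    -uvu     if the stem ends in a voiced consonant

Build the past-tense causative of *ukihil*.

*ukihil*: last vowel = /i/, a front vowel → -ip → *ukihilip*.
The causative form *ukihilip*: final consonant = /p/, voiceless → -i → *ukihilipi*.

ukihilipi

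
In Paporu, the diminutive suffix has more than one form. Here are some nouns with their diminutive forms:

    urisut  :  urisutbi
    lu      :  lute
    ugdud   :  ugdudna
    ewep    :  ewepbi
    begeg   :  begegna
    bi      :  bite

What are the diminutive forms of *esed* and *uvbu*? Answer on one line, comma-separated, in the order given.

esedna, uvbute

The suffix is conditioned by the final sound: -bi when the stem ends in a voiceless consonant (*urisut*, *ewep*); -na when the stem ends in a voiced consonant (*ugdud*, *begeg*); -te when the stem ends in a vowel (*lu*, *bi*).
Since the final sound of *esed* is /d/ (a voiced consonant), it takes -na, giving *esedna*.
Since the final sound of *uvbu* is /u/ (a vowel), it takes -te, giving *uvbute*.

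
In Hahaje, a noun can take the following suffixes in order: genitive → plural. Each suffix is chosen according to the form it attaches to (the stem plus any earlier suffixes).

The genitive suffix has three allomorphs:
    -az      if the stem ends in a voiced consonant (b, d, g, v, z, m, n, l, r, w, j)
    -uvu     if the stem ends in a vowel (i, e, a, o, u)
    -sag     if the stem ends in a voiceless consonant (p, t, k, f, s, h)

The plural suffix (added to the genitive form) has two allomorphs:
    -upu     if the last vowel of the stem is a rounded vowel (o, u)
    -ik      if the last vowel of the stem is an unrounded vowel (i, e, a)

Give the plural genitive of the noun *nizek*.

nizeksagik

*nizek*: final sound = /k/, a voiceless consonant → -sag → *nizeksag*.
The genitive form *nizeksag* — last vowel /a/ (an unrounded vowel) → -ik → *nizeksagik*.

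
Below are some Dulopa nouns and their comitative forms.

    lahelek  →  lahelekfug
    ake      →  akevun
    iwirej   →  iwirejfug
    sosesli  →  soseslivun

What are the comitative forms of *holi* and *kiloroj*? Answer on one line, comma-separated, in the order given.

The pattern is consonant vs. vowel: -fug when the stem ends in a consonant (*lahelek*, *iwirej*); -vun when the stem ends in a vowel (*ake*, *sosesli*).
*holi* — final sound /i/ (a vowel) → -vun → *holivun*.
*kiloroj*: final sound = /j/, a consonant → -fug → *kilorojfug*.

holivun, kilorojfug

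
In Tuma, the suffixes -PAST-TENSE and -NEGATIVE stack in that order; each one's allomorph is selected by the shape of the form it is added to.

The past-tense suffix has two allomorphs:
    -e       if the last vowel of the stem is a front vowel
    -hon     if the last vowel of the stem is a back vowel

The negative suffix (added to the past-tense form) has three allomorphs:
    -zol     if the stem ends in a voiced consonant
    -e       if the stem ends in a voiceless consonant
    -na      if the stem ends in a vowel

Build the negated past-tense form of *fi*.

fiena

The last vowel of *fi* is /i/, which is a front vowel, so the past-tense suffix is -e, giving *fie*.
Since the final sound of the past-tense form *fie* is /e/ (a vowel), it takes -na, giving *fiena*.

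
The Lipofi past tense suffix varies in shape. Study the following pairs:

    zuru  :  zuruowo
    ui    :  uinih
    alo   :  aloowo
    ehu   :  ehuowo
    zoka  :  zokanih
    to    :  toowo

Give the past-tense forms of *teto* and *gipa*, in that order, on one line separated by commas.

tetoowo, gipanih

Looking at the last vowel of each stem: -owo when the last vowel of the stem is a rounded vowel (*zuru*, *alo*, *ehu*, *to*); -nih when the last vowel of the stem is an unrounded vowel (*ui*, *zoka*).
*teto*: last vowel = /o/, a rounded vowel → -owo → *tetoowo*.
Since the last vowel of *gipa* is /a/ (an unrounded vowel), it takes -nih, giving *gipanih*.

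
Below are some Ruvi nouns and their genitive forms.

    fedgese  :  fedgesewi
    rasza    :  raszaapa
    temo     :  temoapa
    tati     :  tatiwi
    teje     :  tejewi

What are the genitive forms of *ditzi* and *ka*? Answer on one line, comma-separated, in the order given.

ditziwi, kaapa

Looking at the last vowel of each stem: -wi when the last vowel of the stem is a front vowel (*fedgese*, *tati*, *teje*); -apa when the last vowel of the stem is a back vowel (*rasza*, *temo*).
*ditzi* — last vowel /i/ (a front vowel) → -wi → *ditziwi*.
*ka*: last vowel = /a/, a back vowel → -apa → *kaapa*.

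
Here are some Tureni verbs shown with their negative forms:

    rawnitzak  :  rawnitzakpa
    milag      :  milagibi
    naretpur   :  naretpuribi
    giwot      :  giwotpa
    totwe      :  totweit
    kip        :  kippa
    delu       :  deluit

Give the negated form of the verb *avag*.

avagibi

The pattern is voicing of the final sound: -pa when the stem ends in a voiceless consonant (*rawnitzak*, *giwot*, *kip*); -ibi when the stem ends in a voiced consonant (*milag*, *naretpur*); -it when the stem ends in a vowel (*totwe*, *delu*).
The final sound of *avag* is /g/, which is a voiced consonant, so the suffix is -ibi, giving *avagibi*.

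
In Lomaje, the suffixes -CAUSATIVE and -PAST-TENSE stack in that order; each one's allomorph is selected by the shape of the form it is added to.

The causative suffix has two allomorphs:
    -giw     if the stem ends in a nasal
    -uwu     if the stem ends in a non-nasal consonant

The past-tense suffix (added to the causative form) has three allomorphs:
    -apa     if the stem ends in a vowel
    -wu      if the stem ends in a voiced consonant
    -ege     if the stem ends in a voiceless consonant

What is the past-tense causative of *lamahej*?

*lamahej*: final consonant = /j/, non-nasal → -uwu → *lamahejuwu*.
The causative form *lamahejuwu* — final sound /u/ (a vowel) → -apa → *lamahejuwuapa*.

lamahejuwuapa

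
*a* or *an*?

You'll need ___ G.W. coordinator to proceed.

a

The indefinite article is chosen by the initial *sound* of the following word, not its spelling.
The initialism *G.W.* is read letter by letter; the first letter, G, is pronounced /dʒiː/, which begins with a consonant sound.
So the article is *a*: You'll need a G.W. coordinator to proceed.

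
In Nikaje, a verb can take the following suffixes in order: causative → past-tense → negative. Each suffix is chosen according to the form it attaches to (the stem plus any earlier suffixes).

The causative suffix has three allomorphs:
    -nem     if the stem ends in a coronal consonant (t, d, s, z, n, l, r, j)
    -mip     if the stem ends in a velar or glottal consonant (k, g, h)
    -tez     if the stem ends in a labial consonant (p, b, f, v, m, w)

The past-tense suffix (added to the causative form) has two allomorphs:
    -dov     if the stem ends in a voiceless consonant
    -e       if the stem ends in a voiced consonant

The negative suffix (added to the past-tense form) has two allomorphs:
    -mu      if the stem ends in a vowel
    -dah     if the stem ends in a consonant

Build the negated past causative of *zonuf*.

Since the final consonant of *zonuf* is /f/ (labial), it takes -tez, giving *zonuftez*.
The causative form *zonuftez*: final consonant = /z/, voiced → -e → *zonufteze*.
The final sound of the past-tense form *zonufteze* is /e/, which is a vowel, so the negative suffix is -mu, giving *zonuftezemu*.

zonuftezemu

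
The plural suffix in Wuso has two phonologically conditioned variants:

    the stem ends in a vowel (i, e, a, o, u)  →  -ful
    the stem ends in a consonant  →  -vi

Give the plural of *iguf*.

igufvi

Since the final sound of *iguf* is /f/ (a consonant), it takes -vi, giving *igufvi*.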